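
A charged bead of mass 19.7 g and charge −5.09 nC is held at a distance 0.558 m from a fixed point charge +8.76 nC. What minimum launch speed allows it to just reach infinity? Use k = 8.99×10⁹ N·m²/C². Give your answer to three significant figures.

To just escape, total mechanical energy must reach zero at infinity: ½mv²_min + U = 0, so ½mv²_min = −U = |kQq|/r.
|U| = |kQq|/r = (8.99×10⁹ N·m²/C²)(8.76×10⁻⁹)(5.09×10⁻⁹)/(0.558) = 7.18×10⁻⁷ J.
v_min = √(2|U|/m) = √(2·7.18×10⁻⁷/0.0197) = 8.54×10⁻³ m/s.

8.54×10⁻³ m/s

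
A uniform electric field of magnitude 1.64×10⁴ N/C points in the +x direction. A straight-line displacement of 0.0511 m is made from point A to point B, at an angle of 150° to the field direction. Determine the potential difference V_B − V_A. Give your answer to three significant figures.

726 V

Only the component of displacement along E changes the potential: ΔV = −E·d·cosθ.
ΔV = −(1.64×10⁴ V/m)(0.0511 m)cos150° = 726 V.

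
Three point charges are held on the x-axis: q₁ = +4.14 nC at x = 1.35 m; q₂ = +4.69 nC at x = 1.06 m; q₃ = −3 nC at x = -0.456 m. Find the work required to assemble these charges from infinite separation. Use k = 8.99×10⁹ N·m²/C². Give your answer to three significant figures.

The assembly work is the sum of pairwise potential energies, U = Σ_{i<j} kqᵢqⱼ/rᵢⱼ.
Pair separations: r₁₂ = 0.290 m, r₁₃ = 1.81 m, r₂₃ = 1.52 m.
U = (6.02×10⁻⁷) + (-6.18×10⁻⁸) + (-8.34×10⁻⁸) = 4.57×10⁻⁷ J.

4.57×10⁻⁷ J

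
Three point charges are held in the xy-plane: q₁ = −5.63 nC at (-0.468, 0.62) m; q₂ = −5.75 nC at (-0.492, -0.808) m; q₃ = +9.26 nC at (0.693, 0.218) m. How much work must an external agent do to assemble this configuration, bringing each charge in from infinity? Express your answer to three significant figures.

-4.83×10⁻⁷ J

The assembly work is the sum of pairwise potential energies, U = Σ_{i<j} kqᵢqⱼ/rᵢⱼ.
Pair separations: r₁₂ = 1.43 m, r₁₃ = 1.23 m, r₂₃ = 1.57 m.
U = (2.04×10⁻⁷) + (-3.81×10⁻⁷) + (-3.05×10⁻⁷) = -4.83×10⁻⁷ J.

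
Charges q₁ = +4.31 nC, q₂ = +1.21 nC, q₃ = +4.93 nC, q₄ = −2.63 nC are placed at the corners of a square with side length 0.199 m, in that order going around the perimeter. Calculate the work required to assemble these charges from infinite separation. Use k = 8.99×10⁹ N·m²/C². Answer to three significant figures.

-1.56×10⁻⁸ J

The work to assemble the configuration equals its total potential energy, U = Σ kqᵢqⱼ/rᵢⱼ over all pairs.
The four side pairs have separation 0.199 m and the two diagonal pairs 0.281 m.
Summing all 6 pair terms gives U = -1.56×10⁻⁸ J.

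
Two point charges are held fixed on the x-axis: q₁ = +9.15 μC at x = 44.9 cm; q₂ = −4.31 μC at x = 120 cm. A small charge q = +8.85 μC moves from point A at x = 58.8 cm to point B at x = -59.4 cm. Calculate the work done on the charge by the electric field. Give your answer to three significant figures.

The work done by the electric force is W_field = −ΔU = −q(V_B − V_A) = q(V_A − V_B).
At A: distances to the source charges are 0.139 m, 0.612 m; V_A = Σ kqᵢ/rᵢ = 5.28×10⁵ V.
At B: distances to the source charges are 1.04 m, 1.79 m; V_B = Σ kqᵢ/rᵢ = 5.73×10⁴ V.
ΔV = V_B − V_A = -4.71×10⁵ V.
W_field = −qΔV = −(8.85×10⁻⁶ C)(-4.71×10⁵ V) = 4.17 J.

4.17 J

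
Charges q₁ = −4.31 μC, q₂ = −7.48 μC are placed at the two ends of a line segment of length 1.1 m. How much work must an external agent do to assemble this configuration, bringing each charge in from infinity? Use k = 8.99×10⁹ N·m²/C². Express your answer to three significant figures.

The work to assemble the configuration equals its total potential energy, U = Σ kqᵢqⱼ/rᵢⱼ over all pairs.
The separation is r = 1.10 m.
U = (0.263) = 0.263 J.

0.263 J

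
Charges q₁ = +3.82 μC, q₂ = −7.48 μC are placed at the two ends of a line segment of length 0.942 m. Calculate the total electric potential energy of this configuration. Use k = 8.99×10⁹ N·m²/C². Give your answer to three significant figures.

-0.273 J

The assembly work is the sum of pairwise potential energies, U = Σ_{i<j} kqᵢqⱼ/rᵢⱼ.
The separation is r = 0.942 m.
U = (-0.273) = -0.273 J.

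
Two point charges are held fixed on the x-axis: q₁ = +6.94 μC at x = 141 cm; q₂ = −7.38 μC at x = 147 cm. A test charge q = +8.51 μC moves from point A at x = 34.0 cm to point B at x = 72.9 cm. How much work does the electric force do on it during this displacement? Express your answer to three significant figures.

The work done by the electric force is W_field = −ΔU = −q(V_B − V_A) = q(V_A − V_B).
At A: distances to the source charges are 1.07 m, 1.13 m; V_A = Σ kqᵢ/rᵢ = -404 V.
At B: distances to the source charges are 0.681 m, 0.741 m; V_B = Σ kqᵢ/rᵢ = 2080 V.
ΔV = V_B − V_A = 2480 V.
W_field = −qΔV = −(8.51×10⁻⁶ C)(2480 V) = -0.0211 J.

-0.0211 J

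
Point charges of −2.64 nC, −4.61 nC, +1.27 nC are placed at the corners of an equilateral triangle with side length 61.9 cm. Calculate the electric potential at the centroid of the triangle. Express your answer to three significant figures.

The total potential is the scalar sum of each charge's contribution, V = Σ kqᵢ/rᵢ.
The distance from each vertex to the centroid is a/√3 = 0.357 m.
V = k[(-2.64×10⁻⁹)/(0.357) + (-4.61×10⁻⁹)/(0.357) + (1.27×10⁻⁹)/(0.357)] = -150 V.

-150 V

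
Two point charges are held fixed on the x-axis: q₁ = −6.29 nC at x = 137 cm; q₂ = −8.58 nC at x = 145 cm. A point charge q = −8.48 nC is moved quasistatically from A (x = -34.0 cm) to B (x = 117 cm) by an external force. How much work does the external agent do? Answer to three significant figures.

For quasistatic motion the external work equals the change in potential energy: W_ext = qΔV = q(V_B − V_A).
At A: distances to the source charges are 1.71 m, 1.79 m; V_A = Σ kqᵢ/rᵢ = -76.2 V.
At B: distances to the source charges are 0.200 m, 0.280 m; V_B = Σ kqᵢ/rᵢ = -558 V.
ΔV = V_B − V_A = -482 V.
W_ext = qΔV = (-8.48×10⁻⁹ C)(-482 V) = 4.09×10⁻⁶ J.

4.09×10⁻⁶ J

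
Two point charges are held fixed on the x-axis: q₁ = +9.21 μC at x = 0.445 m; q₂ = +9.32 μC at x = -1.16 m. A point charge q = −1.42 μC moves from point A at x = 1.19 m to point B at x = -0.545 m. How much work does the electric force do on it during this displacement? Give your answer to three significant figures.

The work done by the electric force is W_field = −ΔU = −q(V_B − V_A) = q(V_A − V_B).
At A: distances to the source charges are 0.745 m, 2.35 m; V_A = Σ kqᵢ/rᵢ = 1.47×10⁵ V.
At B: distances to the source charges are 0.990 m, 0.615 m; V_B = Σ kqᵢ/rᵢ = 2.20×10⁵ V.
ΔV = V_B − V_A = 7.31×10⁴ V.
W_field = −qΔV = −(-1.42×10⁻⁶ C)(7.31×10⁴ V) = 0.104 J.

0.104 J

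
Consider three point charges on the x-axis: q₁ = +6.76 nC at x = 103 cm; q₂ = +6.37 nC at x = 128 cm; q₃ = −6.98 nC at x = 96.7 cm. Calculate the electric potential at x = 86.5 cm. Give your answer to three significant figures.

Electric potential is a scalar, so the contributions from each charge add algebraically: V = Σ kqᵢ/rᵢ.
Distances from the field point to each charge: r₁ = 0.165 m, r₂ = 0.415 m, r₃ = 0.102 m.
V = k[(6.76×10⁻⁹)/(0.165) + (6.37×10⁻⁹)/(0.415) + (-6.98×10⁻⁹)/(0.102)] = -109 V.

-109 V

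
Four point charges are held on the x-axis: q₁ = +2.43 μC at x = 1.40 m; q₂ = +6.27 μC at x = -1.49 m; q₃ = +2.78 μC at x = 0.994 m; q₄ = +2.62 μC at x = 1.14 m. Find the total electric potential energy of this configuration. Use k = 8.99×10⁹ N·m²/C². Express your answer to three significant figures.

The assembly work is the sum of pairwise potential energies, U = Σ_{i<j} kqᵢqⱼ/rᵢⱼ.
Pair separations: r₁₂ = 2.89 m, r₁₃ = 0.406 m, r₁₄ = 0.260 m, r₂₃ = 2.48 m, r₂₄ = 2.63 m, r₃₄ = 0.146 m.
Summing all 6 pair terms gives U = 0.985 J.

0.985 J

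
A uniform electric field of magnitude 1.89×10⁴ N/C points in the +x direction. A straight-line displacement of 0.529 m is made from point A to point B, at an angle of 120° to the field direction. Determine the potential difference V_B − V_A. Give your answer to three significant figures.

5000 V

Only the component of displacement along E changes the potential: ΔV = −E·d·cosθ.
ΔV = −(1.89×10⁴ V/m)(0.529 m)cos120° = 5000 V.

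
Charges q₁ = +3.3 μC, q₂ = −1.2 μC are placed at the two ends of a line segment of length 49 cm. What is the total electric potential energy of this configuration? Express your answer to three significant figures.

The assembly work is the sum of pairwise potential energies, U = Σ_{i<j} kqᵢqⱼ/rᵢⱼ.
The separation is r = 0.490 m.
U = (-0.0727) = -0.0727 J.

-0.0727 J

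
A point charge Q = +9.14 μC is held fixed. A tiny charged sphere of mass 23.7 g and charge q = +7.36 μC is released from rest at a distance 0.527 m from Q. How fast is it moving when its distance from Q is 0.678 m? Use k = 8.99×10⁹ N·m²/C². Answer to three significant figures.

4.64 m/s

Only the electrostatic force acts, so mechanical energy is conserved: ½mv² = U₁ − U₂ = kQq(1/r₁ − 1/r₂).
U₁ − U₂ = (8.99×10⁹ N·m²/C²)(9.14×10⁻⁶ C)(7.36×10⁻⁶ C)(1/0.527 − 1/0.678) = 0.256 J.
v = √(2·0.256/0.0237) = 4.64 m/s.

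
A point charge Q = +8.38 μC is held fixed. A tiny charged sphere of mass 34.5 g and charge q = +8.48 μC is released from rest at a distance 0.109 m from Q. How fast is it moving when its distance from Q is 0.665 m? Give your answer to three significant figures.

16.9 m/s

Only the electrostatic force acts, so mechanical energy is conserved: ½mv² = U₁ − U₂ = kQq(1/r₁ − 1/r₂).
U₁ − U₂ = (8.99×10⁹ N·m²/C²)(8.38×10⁻⁶ C)(8.48×10⁻⁶ C)(1/0.109 − 1/0.665) = 4.90 J.
v = √(2·4.90/0.0345) = 16.9 m/s.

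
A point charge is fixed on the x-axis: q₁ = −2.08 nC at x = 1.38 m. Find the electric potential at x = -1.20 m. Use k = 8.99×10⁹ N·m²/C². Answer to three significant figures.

-7.25 V

The total potential is the scalar sum of each charge's contribution, V = Σ kqᵢ/rᵢ.
V = k[(-2.08×10⁻⁹)/(2.58)] = -7.25 V.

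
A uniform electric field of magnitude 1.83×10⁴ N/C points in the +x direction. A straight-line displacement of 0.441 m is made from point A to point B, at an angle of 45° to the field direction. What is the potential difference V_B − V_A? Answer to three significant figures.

-5710 V

Only the component of displacement along E changes the potential: ΔV = −E·d·cosθ.
ΔV = −(1.83×10⁴ V/m)(0.441 m)cos45° = -5710 V.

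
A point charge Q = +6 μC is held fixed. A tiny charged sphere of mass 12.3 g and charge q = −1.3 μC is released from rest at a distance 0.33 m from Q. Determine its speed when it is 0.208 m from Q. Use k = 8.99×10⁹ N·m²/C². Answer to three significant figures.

Only the electrostatic force acts, so mechanical energy is conserved: ½mv² = U₁ − U₂ = kQq(1/r₁ − 1/r₂).
U₁ − U₂ = (8.99×10⁹ N·m²/C²)(6.00×10⁻⁶ C)(-1.30×10⁻⁶ C)(1/0.330 − 1/0.208) = 0.125 J.
v = √(2·0.125/0.0123) = 4.50 m/s.

4.50 m/s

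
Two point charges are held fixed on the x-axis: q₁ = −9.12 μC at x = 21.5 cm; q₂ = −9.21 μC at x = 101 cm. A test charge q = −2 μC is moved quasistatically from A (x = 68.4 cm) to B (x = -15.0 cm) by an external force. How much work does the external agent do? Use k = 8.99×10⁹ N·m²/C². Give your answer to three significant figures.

-0.266 J

For quasistatic motion the external work equals the change in potential energy: W_ext = qΔV = q(V_B − V_A).
At A: distances to the source charges are 0.469 m, 0.326 m; V_A = Σ kqᵢ/rᵢ = -4.29×10⁵ V.
At B: distances to the source charges are 0.365 m, 1.16 m; V_B = Σ kqᵢ/rᵢ = -2.96×10⁵ V.
ΔV = V_B − V_A = 1.33×10⁵ V.
W_ext = qΔV = (-2.00×10⁻⁶ C)(1.33×10⁵ V) = -0.266 J.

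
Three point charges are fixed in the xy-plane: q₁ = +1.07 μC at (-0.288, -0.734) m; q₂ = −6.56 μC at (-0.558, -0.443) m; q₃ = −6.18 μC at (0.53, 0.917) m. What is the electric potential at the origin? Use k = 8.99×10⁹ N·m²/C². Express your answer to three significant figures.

Electric potential is a scalar, so the contributions from each charge add algebraically: V = Σ kqᵢ/rᵢ.
Distances from the field point to each charge: r₁ = 0.788 m, r₂ = 0.712 m, r₃ = 1.06 m.
V = k[(1.07×10⁻⁶)/(0.788) + (-6.56×10⁻⁶)/(0.712) + (-6.18×10⁻⁶)/(1.06)] = -1.23×10⁵ V.

-1.23×10⁵ V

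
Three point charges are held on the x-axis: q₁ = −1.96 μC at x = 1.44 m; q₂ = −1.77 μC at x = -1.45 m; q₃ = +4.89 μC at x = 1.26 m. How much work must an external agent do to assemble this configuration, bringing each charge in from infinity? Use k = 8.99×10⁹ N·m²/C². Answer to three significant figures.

-0.497 J

The assembly work is the sum of pairwise potential energies, U = Σ_{i<j} kqᵢqⱼ/rᵢⱼ.
Pair separations: r₁₂ = 2.89 m, r₁₃ = 0.180 m, r₂₃ = 2.71 m.
U = (0.0108) + (-0.479) + (-0.0287) = -0.497 J.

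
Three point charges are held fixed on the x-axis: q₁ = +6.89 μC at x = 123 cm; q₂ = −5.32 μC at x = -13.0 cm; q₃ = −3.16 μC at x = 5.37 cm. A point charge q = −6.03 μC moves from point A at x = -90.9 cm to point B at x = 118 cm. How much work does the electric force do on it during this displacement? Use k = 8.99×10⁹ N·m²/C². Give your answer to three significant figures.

7.47 J

The work done by the electric force is W_field = −ΔU = −q(V_B − V_A) = q(V_A − V_B).
At A: distances to the source charges are 2.14 m, 0.779 m, 0.963 m; V_A = Σ kqᵢ/rᵢ = -6.19×10⁴ V.
At B: distances to the source charges are 0.0500 m, 1.31 m, 1.13 m; V_B = Σ kqᵢ/rᵢ = 1.18×10⁶ V.
ΔV = V_B − V_A = 1.24×10⁶ V.
W_field = −qΔV = −(-6.03×10⁻⁶ C)(1.24×10⁶ V) = 7.47 J.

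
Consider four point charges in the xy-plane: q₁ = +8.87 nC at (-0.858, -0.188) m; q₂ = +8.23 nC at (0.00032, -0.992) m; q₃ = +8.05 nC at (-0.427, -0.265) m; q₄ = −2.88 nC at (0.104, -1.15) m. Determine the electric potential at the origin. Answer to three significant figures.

287 V

The total potential is the scalar sum of each charge's contribution, V = Σ kqᵢ/rᵢ.
Distances from the field point to each charge: r₁ = 0.878 m, r₂ = 0.992 m, r₃ = 0.503 m, r₄ = 1.15 m.
V = k[(8.87×10⁻⁹)/(0.878) + (8.23×10⁻⁹)/(0.992) + (8.05×10⁻⁹)/(0.503) + (-2.88×10⁻⁹)/(1.15)] = 287 V.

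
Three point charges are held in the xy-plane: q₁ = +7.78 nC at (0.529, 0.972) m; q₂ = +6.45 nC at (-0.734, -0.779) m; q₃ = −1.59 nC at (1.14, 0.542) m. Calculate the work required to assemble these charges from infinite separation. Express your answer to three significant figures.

1.99×10⁻⁸ J

The work to assemble the configuration equals its total potential energy, U = Σ kqᵢqⱼ/rᵢⱼ over all pairs.
Pair separations: r₁₂ = 2.16 m, r₁₃ = 0.747 m, r₂₃ = 2.29 m.
U = (2.09×10⁻⁷) + (-1.49×10⁻⁷) + (-4.02×10⁻⁸) = 1.99×10⁻⁸ J.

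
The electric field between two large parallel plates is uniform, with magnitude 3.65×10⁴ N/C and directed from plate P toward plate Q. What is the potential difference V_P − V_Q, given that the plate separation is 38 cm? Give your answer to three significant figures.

1.39×10⁴ V

In a uniform field, potential decreases in the direction of E: ΔV = −E·d for a displacement d parallel to E.
Going from Q to P is a displacement of 38 cm opposite to the field, so V_P − V_Q = +Ed = 1.39×10⁴ V.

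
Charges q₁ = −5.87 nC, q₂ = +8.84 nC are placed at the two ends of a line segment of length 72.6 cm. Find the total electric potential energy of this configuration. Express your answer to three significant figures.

The work to assemble the configuration equals its total potential energy, U = Σ kqᵢqⱼ/rᵢⱼ over all pairs.
The separation is r = 0.726 m.
U = (-6.43×10⁻⁷) = -6.43×10⁻⁷ J.

-6.43×10⁻⁷ J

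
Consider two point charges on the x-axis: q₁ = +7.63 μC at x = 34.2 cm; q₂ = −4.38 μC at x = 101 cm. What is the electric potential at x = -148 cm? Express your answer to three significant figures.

2.18×10⁴ V

Electric potential is a scalar, so the contributions from each charge add algebraically: V = Σ kqᵢ/rᵢ.
Distances from the field point to each charge: r₁ = 1.82 m, r₂ = 2.49 m.
V = k[(7.63×10⁻⁶)/(1.82) + (-4.38×10⁻⁶)/(2.49)] = 2.18×10⁴ V.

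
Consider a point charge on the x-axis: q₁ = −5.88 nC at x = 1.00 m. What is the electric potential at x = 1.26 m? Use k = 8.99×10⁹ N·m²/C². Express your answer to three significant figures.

The total potential is the scalar sum of each charge's contribution, V = Σ kqᵢ/rᵢ.
V = k[(-5.88×10⁻⁹)/(0.260)] = -203 V.

-203 V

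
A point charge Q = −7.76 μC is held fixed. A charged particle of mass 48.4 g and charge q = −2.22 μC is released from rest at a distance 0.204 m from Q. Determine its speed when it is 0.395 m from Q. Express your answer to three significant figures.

Only the electrostatic force acts, so mechanical energy is conserved: ½mv² = U₁ − U₂ = kQq(1/r₁ − 1/r₂).
U₁ − U₂ = (8.99×10⁹ N·m²/C²)(-7.76×10⁻⁶ C)(-2.22×10⁻⁶ C)(1/0.204 − 1/0.395) = 0.367 J.
v = √(2·0.367/0.0484) = 3.89 m/s.

3.89 m/s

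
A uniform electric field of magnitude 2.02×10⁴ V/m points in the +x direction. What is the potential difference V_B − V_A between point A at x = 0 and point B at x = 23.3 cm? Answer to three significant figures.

In a uniform field, potential decreases in the direction of E: V_B − V_A = −E·Δx.
V_B − V_A = −(2.02×10⁴ V/m)(0.233 m) = -4710 V.

-4710 V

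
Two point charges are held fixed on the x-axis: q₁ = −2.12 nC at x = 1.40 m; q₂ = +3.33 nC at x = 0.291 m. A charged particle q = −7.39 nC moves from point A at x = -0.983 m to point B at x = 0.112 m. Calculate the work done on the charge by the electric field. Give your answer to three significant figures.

The work done by the electric force is W_field = −ΔU = −q(V_B − V_A) = q(V_A − V_B).
At A: distances to the source charges are 2.38 m, 1.27 m; V_A = Σ kqᵢ/rᵢ = 15.5 V.
At B: distances to the source charges are 1.29 m, 0.179 m; V_B = Σ kqᵢ/rᵢ = 152 V.
ΔV = V_B − V_A = 137 V.
W_field = −qΔV = −(-7.39×10⁻⁹ C)(137 V) = 1.01×10⁻⁶ J.

1.01×10⁻⁶ J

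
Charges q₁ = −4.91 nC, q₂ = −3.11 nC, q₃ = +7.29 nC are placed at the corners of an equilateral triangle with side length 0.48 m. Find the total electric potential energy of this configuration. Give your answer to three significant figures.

-8.09×10⁻⁷ J

The assembly work is the sum of pairwise potential energies, U = Σ_{i<j} kqᵢqⱼ/rᵢⱼ.
All three pair separations equal the side length, 0.480 m.
U = (2.86×10⁻⁷) + (-6.70×10⁻⁷) + (-4.25×10⁻⁷) = -8.09×10⁻⁷ J.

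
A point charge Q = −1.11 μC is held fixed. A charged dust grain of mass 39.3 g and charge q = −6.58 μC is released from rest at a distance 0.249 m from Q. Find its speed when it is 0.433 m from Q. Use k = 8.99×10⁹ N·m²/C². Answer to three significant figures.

Only the electrostatic force acts, so mechanical energy is conserved: ½mv² = U₁ − U₂ = kQq(1/r₁ − 1/r₂).
U₁ − U₂ = (8.99×10⁹ N·m²/C²)(-1.11×10⁻⁶ C)(-6.58×10⁻⁶ C)(1/0.249 − 1/0.433) = 0.112 J.
v = √(2·0.112/0.0393) = 2.39 m/s.

2.39 m/s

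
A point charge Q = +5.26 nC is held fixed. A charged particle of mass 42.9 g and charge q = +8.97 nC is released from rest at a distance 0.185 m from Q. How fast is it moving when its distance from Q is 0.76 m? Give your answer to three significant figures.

Only the electrostatic force acts, so mechanical energy is conserved: ½mv² = U₁ − U₂ = kQq(1/r₁ − 1/r₂).
U₁ − U₂ = (8.99×10⁹ N·m²/C²)(5.26×10⁻⁹ C)(8.97×10⁻⁹ C)(1/0.185 − 1/0.760) = 1.73×10⁻⁶ J.
v = √(2·1.73×10⁻⁶/0.0429) = 8.99×10⁻³ m/s.

8.99×10⁻³ m/s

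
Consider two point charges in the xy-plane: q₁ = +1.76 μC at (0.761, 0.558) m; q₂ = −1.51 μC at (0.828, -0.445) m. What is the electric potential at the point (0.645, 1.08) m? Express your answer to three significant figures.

The total potential is the scalar sum of each charge's contribution, V = Σ kqᵢ/rᵢ.
Distances from the field point to each charge: r₁ = 0.535 m, r₂ = 1.54 m.
V = k[(1.76×10⁻⁶)/(0.535) + (-1.51×10⁻⁶)/(1.54)] = 2.08×10⁴ V.

2.08×10⁴ V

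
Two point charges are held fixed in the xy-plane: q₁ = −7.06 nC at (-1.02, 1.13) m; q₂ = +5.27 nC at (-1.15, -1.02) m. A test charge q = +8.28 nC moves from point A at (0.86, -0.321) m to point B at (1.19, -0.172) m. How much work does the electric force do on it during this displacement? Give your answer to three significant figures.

The work done by the electric force is W_field = −ΔU = −q(V_B − V_A) = q(V_A − V_B).
At A: distances to the source charges are 2.37 m, 2.13 m; V_A = Σ kqᵢ/rᵢ = -4.46 V.
At B: distances to the source charges are 2.57 m, 2.49 m; V_B = Σ kqᵢ/rᵢ = -5.71 V.
ΔV = V_B − V_A = -1.25 V.
W_field = −qΔV = −(8.28×10⁻⁹ C)(-1.25 V) = 1.03×10⁻⁸ J.

1.03×10⁻⁸ J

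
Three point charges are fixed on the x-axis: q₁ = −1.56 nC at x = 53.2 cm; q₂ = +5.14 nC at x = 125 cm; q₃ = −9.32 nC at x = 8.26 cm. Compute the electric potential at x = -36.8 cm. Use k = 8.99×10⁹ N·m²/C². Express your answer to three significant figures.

-173 V

The total potential is the scalar sum of each charge's contribution, V = Σ kqᵢ/rᵢ.
Distances from the field point to each charge: r₁ = 0.900 m, r₂ = 1.62 m, r₃ = 0.451 m.
V = k[(-1.56×10⁻⁹)/(0.900) + (5.14×10⁻⁹)/(1.62) + (-9.32×10⁻⁹)/(0.451)] = -173 V.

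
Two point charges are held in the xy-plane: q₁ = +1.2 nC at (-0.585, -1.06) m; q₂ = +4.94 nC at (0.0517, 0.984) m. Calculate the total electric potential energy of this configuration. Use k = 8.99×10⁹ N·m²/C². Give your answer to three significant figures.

The assembly work is the sum of pairwise potential energies, U = Σ_{i<j} kqᵢqⱼ/rᵢⱼ.
Pair separations: r₁₂ = 2.14 m.
U = (2.49×10⁻⁸) = 2.49×10⁻⁸ J.

2.49×10⁻⁸ J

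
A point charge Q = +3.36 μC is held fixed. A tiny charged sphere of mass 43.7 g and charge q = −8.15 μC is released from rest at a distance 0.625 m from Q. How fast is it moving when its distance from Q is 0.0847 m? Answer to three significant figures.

10.7 m/s

Only the electrostatic force acts, so mechanical energy is conserved: ½mv² = U₁ − U₂ = kQq(1/r₁ − 1/r₂).
U₁ − U₂ = (8.99×10⁹ N·m²/C²)(3.36×10⁻⁶ C)(-8.15×10⁻⁶ C)(1/0.625 − 1/0.0847) = 2.51 J.
v = √(2·2.51/0.0437) = 10.7 m/s.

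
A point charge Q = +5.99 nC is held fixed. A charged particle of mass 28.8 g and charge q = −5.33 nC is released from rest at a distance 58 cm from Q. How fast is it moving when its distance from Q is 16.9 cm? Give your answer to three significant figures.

Only the electrostatic force acts, so mechanical energy is conserved: ½mv² = U₁ − U₂ = kQq(1/r₁ − 1/r₂).
U₁ − U₂ = (8.99×10⁹ N·m²/C²)(5.99×10⁻⁹ C)(-5.33×10⁻⁹ C)(1/0.580 − 1/0.169) = 1.20×10⁻⁶ J.
v = √(2·1.20×10⁻⁶/0.0288) = 9.14×10⁻³ m/s.

9.14×10⁻³ m/s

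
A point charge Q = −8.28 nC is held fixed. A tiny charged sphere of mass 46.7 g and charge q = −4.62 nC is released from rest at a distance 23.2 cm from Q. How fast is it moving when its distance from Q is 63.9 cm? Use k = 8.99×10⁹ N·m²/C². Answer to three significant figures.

Only the electrostatic force acts, so mechanical energy is conserved: ½mv² = U₁ − U₂ = kQq(1/r₁ − 1/r₂).
U₁ − U₂ = (8.99×10⁹ N·m²/C²)(-8.28×10⁻⁹ C)(-4.62×10⁻⁹ C)(1/0.232 − 1/0.639) = 9.44×10⁻⁷ J.
v = √(2·9.44×10⁻⁷/0.0467) = 6.36×10⁻³ m/s.

6.36×10⁻³ m/s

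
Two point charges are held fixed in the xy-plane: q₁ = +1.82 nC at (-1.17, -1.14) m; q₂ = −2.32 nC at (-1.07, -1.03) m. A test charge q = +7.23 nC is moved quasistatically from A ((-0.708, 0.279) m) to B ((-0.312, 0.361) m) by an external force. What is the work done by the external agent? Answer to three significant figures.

For quasistatic motion the external work equals the change in potential energy: W_ext = qΔV = q(V_B − V_A).
At A: distances to the source charges are 1.49 m, 1.36 m; V_A = Σ kqᵢ/rᵢ = -4.39 V.
At B: distances to the source charges are 1.73 m, 1.58 m; V_B = Σ kqᵢ/rᵢ = -3.70 V.
ΔV = V_B − V_A = 0.690 V.
W_ext = qΔV = (7.23×10⁻⁹ C)(0.690 V) = 4.99×10⁻⁹ J.

4.99×10⁻⁹ J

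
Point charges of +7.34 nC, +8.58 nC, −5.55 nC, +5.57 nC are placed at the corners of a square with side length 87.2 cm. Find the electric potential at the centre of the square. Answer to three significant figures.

232 V

The total potential is the scalar sum of each charge's contribution, V = Σ kqᵢ/rᵢ.
The distance from each corner to the centre is a√2/2 = 0.617 m.
V = k[(7.34×10⁻⁹)/(0.617) + (8.58×10⁻⁹)/(0.617) + (-5.55×10⁻⁹)/(0.617) + (5.57×10⁻⁹)/(0.617)] = 232 V.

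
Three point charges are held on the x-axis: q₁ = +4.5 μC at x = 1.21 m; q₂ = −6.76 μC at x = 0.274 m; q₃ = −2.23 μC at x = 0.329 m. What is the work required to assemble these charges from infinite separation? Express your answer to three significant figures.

2.07 J

The assembly work is the sum of pairwise potential energies, U = Σ_{i<j} kqᵢqⱼ/rᵢⱼ.
Pair separations: r₁₂ = 0.936 m, r₁₃ = 0.881 m, r₂₃ = 0.0550 m.
U = (-0.292) + (-0.102) + (2.46) = 2.07 J.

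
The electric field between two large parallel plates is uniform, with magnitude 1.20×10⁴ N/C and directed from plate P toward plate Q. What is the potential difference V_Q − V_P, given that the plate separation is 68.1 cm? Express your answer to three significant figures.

In a uniform field, potential decreases in the direction of E: ΔV = −E·d for a displacement d parallel to E.
Going from P to Q is a displacement of 68.1 cm along the field, so V_Q − V_P = −Ed = -8170 V.

-8170 V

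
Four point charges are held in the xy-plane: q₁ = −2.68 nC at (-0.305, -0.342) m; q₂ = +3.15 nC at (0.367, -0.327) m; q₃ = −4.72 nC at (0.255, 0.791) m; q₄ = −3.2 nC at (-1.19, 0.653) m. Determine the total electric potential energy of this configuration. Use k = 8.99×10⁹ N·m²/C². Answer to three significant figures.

-3.97×10⁻⁸ J

The work to assemble the configuration equals its total potential energy, U = Σ kqᵢqⱼ/rᵢⱼ over all pairs.
Pair separations: r₁₂ = 0.672 m, r₁₃ = 1.26 m, r₁₄ = 1.33 m, r₂₃ = 1.12 m, r₂₄ = 1.84 m, r₃₄ = 1.45 m.
Summing all 6 pair terms gives U = -3.97×10⁻⁸ J.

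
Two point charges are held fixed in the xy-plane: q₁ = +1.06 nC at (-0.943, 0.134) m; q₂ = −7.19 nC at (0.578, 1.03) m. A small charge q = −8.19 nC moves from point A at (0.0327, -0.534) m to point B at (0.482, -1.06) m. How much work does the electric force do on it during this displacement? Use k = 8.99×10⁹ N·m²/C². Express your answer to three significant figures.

The work done by the electric force is W_field = −ΔU = −q(V_B − V_A) = q(V_A − V_B).
At A: distances to the source charges are 1.18 m, 1.66 m; V_A = Σ kqᵢ/rᵢ = -31.0 V.
At B: distances to the source charges are 1.86 m, 2.09 m; V_B = Σ kqᵢ/rᵢ = -25.8 V.
ΔV = V_B − V_A = 5.20 V.
W_field = −qΔV = −(-8.19×10⁻⁹ C)(5.20 V) = 4.26×10⁻⁸ J.

4.26×10⁻⁸ J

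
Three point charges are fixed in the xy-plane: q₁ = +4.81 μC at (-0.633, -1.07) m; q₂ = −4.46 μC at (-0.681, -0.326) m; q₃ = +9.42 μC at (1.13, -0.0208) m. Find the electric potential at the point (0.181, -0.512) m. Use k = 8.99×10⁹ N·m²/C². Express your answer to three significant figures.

7.76×10⁴ V

The total potential is the scalar sum of each charge's contribution, V = Σ kqᵢ/rᵢ.
Distances from the field point to each charge: r₁ = 0.987 m, r₂ = 0.882 m, r₃ = 1.07 m.
V = k[(4.81×10⁻⁶)/(0.987) + (-4.46×10⁻⁶)/(0.882) + (9.42×10⁻⁶)/(1.07)] = 7.76×10⁴ V.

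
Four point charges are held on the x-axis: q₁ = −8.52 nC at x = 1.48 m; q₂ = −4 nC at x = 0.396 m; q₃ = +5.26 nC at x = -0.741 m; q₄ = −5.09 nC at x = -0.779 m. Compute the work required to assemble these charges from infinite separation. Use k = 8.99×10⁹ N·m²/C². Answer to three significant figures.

The assembly work is the sum of pairwise potential energies, U = Σ_{i<j} kqᵢqⱼ/rᵢⱼ.
Pair separations: r₁₂ = 1.08 m, r₁₃ = 2.22 m, r₁₄ = 2.26 m, r₂₃ = 1.14 m, r₂₄ = 1.18 m, r₃₄ = 0.0380 m.
Summing all 6 pair terms gives U = -6.07×10⁻⁶ J.

-6.07×10⁻⁶ J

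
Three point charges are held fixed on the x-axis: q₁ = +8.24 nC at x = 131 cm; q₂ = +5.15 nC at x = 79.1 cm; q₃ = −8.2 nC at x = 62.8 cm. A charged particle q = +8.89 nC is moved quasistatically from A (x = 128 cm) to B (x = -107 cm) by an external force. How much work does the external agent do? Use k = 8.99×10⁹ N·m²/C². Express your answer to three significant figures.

For quasistatic motion the external work equals the change in potential energy: W_ext = qΔV = q(V_B − V_A).
At A: distances to the source charges are 0.0300 m, 0.489 m, 0.652 m; V_A = Σ kqᵢ/rᵢ = 2450 V.
At B: distances to the source charges are 2.38 m, 1.86 m, 1.70 m; V_B = Σ kqᵢ/rᵢ = 12.6 V.
ΔV = V_B − V_A = -2440 V.
W_ext = qΔV = (8.89×10⁻⁹ C)(-2440 V) = -2.17×10⁻⁵ J.

-2.17×10⁻⁵ J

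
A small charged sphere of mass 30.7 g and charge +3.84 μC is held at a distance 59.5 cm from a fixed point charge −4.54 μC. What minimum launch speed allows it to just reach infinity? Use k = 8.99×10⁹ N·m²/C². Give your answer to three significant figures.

To just escape, total mechanical energy must reach zero at infinity: ½mv²_min + U = 0, so ½mv²_min = −U = |kQq|/r.
|U| = |kQq|/r = (8.99×10⁹ N·m²/C²)(4.54×10⁻⁶)(3.84×10⁻⁶)/(0.595) = 0.263 J.
v_min = √(2|U|/m) = √(2·0.263/0.0307) = 4.14 m/s.

4.14 m/s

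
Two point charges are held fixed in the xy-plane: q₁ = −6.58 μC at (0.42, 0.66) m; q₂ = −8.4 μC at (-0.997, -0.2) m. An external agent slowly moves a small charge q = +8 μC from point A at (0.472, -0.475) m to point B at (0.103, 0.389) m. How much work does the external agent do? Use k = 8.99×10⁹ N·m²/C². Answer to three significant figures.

-0.798 J

For quasistatic motion the external work equals the change in potential energy: W_ext = qΔV = q(V_B − V_A).
At A: distances to the source charges are 1.14 m, 1.49 m; V_A = Σ kqᵢ/rᵢ = -1.03×10⁵ V.
At B: distances to the source charges are 0.417 m, 1.25 m; V_B = Σ kqᵢ/rᵢ = -2.02×10⁵ V.
ΔV = V_B − V_A = -9.98×10⁴ V.
W_ext = qΔV = (8.00×10⁻⁶ C)(-9.98×10⁴ V) = -0.798 J.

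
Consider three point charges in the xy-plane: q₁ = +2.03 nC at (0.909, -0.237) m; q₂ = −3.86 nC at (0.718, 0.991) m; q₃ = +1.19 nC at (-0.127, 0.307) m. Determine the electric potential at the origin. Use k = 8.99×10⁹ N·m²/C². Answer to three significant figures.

23.3 V

The total potential is the scalar sum of each charge's contribution, V = Σ kqᵢ/rᵢ.
Distances from the field point to each charge: r₁ = 0.939 m, r₂ = 1.22 m, r₃ = 0.332 m.
V = k[(2.03×10⁻⁹)/(0.939) + (-3.86×10⁻⁹)/(1.22) + (1.19×10⁻⁹)/(0.332)] = 23.3 V.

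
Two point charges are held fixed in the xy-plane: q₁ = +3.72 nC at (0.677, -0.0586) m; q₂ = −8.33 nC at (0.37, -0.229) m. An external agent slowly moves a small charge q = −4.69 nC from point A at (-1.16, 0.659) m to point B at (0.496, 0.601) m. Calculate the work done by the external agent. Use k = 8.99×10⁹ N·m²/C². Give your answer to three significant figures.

For quasistatic motion the external work equals the change in potential energy: W_ext = qΔV = q(V_B − V_A).
At A: distances to the source charges are 1.97 m, 1.77 m; V_A = Σ kqᵢ/rᵢ = -25.4 V.
At B: distances to the source charges are 0.684 m, 0.840 m; V_B = Σ kqᵢ/rᵢ = -40.3 V.
ΔV = V_B − V_A = -14.9 V.
W_ext = qΔV = (-4.69×10⁻⁹ C)(-14.9 V) = 7.00×10⁻⁸ J.

7.00×10⁻⁸ J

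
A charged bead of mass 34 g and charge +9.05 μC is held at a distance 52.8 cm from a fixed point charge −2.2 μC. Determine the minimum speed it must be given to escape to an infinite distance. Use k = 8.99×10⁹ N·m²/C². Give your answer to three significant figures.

To just escape, total mechanical energy must reach zero at infinity: ½mv²_min + U = 0, so ½mv²_min = −U = |kQq|/r.
|U| = |kQq|/r = (8.99×10⁹ N·m²/C²)(2.20×10⁻⁶)(9.05×10⁻⁶)/(0.528) = 0.339 J.
v_min = √(2|U|/m) = √(2·0.339/0.0340) = 4.47 m/s.

4.47 m/s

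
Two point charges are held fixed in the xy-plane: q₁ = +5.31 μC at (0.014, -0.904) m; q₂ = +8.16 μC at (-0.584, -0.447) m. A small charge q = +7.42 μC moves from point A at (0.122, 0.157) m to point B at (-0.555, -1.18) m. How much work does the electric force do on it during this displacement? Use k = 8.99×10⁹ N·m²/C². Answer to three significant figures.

The work done by the electric force is W_field = −ΔU = −q(V_B − V_A) = q(V_A − V_B).
At A: distances to the source charges are 1.07 m, 0.929 m; V_A = Σ kqᵢ/rᵢ = 1.24×10⁵ V.
At B: distances to the source charges are 0.632 m, 0.734 m; V_B = Σ kqᵢ/rᵢ = 1.75×10⁵ V.
ΔV = V_B − V_A = 5.18×10⁴ V.
W_field = −qΔV = −(7.42×10⁻⁶ C)(5.18×10⁴ V) = -0.384 J.

-0.384 J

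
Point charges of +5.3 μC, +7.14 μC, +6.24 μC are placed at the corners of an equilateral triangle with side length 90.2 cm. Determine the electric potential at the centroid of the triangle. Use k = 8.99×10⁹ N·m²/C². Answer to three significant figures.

Electric potential is a scalar, so the contributions from each charge add algebraically: V = Σ kqᵢ/rᵢ.
The distance from each vertex to the centroid is a/√3 = 0.521 m.
V = k[(5.30×10⁻⁶)/(0.521) + (7.14×10⁻⁶)/(0.521) + (6.24×10⁻⁶)/(0.521)] = 3.22×10⁵ V.

3.22×10⁵ V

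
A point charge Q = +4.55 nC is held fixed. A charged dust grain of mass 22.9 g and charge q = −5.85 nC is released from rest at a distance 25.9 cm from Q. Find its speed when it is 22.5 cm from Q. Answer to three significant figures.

3.49×10⁻³ m/s

Only the electrostatic force acts, so mechanical energy is conserved: ½mv² = U₁ − U₂ = kQq(1/r₁ − 1/r₂).
U₁ − U₂ = (8.99×10⁹ N·m²/C²)(4.55×10⁻⁹ C)(-5.85×10⁻⁹ C)(1/0.259 − 1/0.225) = 1.40×10⁻⁷ J.
v = √(2·1.40×10⁻⁷/0.0229) = 3.49×10⁻³ m/s.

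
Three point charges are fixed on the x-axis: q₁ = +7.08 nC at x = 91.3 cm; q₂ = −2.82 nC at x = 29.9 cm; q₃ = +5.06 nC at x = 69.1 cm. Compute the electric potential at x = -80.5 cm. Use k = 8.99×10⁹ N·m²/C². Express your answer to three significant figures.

The total potential is the scalar sum of each charge's contribution, V = Σ kqᵢ/rᵢ.
Distances from the field point to each charge: r₁ = 1.72 m, r₂ = 1.10 m, r₃ = 1.50 m.
V = k[(7.08×10⁻⁹)/(1.72) + (-2.82×10⁻⁹)/(1.10) + (5.06×10⁻⁹)/(1.50)] = 44.5 V.

44.5 V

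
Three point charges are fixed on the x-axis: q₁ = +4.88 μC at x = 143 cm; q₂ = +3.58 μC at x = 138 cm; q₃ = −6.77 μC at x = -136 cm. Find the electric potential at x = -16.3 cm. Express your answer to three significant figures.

-2450 V

Electric potential is a scalar, so the contributions from each charge add algebraically: V = Σ kqᵢ/rᵢ.
Distances from the field point to each charge: r₁ = 1.59 m, r₂ = 1.54 m, r₃ = 1.20 m.
V = k[(4.88×10⁻⁶)/(1.59) + (3.58×10⁻⁶)/(1.54) + (-6.77×10⁻⁶)/(1.20)] = -2450 V.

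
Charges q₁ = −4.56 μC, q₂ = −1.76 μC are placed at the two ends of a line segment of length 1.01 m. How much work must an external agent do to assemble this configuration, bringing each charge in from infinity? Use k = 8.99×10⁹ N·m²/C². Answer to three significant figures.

The work to assemble the configuration equals its total potential energy, U = Σ kqᵢqⱼ/rᵢⱼ over all pairs.
The separation is r = 1.01 m.
U = (0.0714) = 0.0714 J.

0.0714 J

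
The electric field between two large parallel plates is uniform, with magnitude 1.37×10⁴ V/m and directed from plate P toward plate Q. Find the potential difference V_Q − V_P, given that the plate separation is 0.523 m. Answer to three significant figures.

-7170 V

In a uniform field, potential decreases in the direction of E: ΔV = −E·d for a displacement d parallel to E.
Going from P to Q is a displacement of 0.523 m along the field, so V_Q − V_P = −Ed = -7170 V.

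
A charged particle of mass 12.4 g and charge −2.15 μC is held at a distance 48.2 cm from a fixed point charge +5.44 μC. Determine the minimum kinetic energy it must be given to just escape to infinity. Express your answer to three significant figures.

To just escape, total mechanical energy must reach zero at infinity: ½mv²_min + U = 0, so ½mv²_min = −U = |kQq|/r.
|U| = |kQq|/r = (8.99×10⁹ N·m²/C²)(5.44×10⁻⁶)(2.15×10⁻⁶)/(0.482) = 0.218 J.

0.218 J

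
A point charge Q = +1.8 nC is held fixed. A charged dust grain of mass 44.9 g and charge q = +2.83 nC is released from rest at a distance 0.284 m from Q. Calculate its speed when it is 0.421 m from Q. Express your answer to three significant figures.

1.53×10⁻³ m/s

Only the electrostatic force acts, so mechanical energy is conserved: ½mv² = U₁ − U₂ = kQq(1/r₁ − 1/r₂).
U₁ − U₂ = (8.99×10⁹ N·m²/C²)(1.80×10⁻⁹ C)(2.83×10⁻⁹ C)(1/0.284 − 1/0.421) = 5.25×10⁻⁸ J.
v = √(2·5.25×10⁻⁸/0.0449) = 1.53×10⁻³ m/s.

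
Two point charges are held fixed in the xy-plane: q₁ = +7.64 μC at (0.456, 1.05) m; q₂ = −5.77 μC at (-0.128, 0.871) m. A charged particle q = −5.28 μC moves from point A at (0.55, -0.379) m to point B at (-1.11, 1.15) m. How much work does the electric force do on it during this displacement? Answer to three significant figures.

-0.0978 J

The work done by the electric force is W_field = −ΔU = −q(V_B − V_A) = q(V_A − V_B).
At A: distances to the source charges are 1.43 m, 1.42 m; V_A = Σ kqᵢ/rᵢ = 1.15×10⁴ V.
At B: distances to the source charges are 1.57 m, 1.02 m; V_B = Σ kqᵢ/rᵢ = -7040 V.
ΔV = V_B − V_A = -1.85×10⁴ V.
W_field = −qΔV = −(-5.28×10⁻⁶ C)(-1.85×10⁴ V) = -0.0978 J.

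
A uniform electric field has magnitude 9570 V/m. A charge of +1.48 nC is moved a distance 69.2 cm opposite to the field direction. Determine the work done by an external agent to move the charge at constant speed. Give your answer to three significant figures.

The potential change for a displacement 69.2 cm opposite to the field direction is ΔV = +Ed = 6620 V.
W_ext = qΔV = 9.80×10⁻⁶ J.

9.80×10⁻⁶ J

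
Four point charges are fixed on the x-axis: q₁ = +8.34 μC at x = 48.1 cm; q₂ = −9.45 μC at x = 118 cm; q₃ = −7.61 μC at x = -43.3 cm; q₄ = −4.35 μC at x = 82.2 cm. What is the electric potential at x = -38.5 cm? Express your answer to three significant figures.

Electric potential is a scalar, so the contributions from each charge add algebraically: V = Σ kqᵢ/rᵢ.
Distances from the field point to each charge: r₁ = 0.866 m, r₂ = 1.56 m, r₃ = 0.0480 m, r₄ = 1.21 m.
V = k[(8.34×10⁻⁶)/(0.866) + (-9.45×10⁻⁶)/(1.56) + (-7.61×10⁻⁶)/(0.0480) + (-4.35×10⁻⁶)/(1.21)] = -1.43×10⁶ V.

-1.43×10⁶ V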